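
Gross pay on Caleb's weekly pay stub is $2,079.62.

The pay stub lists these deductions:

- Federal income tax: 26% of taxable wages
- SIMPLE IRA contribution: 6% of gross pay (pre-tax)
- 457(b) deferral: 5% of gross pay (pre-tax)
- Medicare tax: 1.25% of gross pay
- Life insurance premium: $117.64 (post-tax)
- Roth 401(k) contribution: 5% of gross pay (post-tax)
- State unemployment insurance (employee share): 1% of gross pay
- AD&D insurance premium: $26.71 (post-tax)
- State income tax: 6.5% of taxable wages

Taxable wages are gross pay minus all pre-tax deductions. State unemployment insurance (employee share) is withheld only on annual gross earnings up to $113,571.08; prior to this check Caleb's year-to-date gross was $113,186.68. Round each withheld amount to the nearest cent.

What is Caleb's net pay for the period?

457(b) deferral: $2,079.62 × 0.05 = $103.98
SIMPLE IRA contribution: $2,079.62 × 0.06 = $124.78
Pre-tax total = $103.98 + $124.78 = $228.76
Taxable wages = $2,079.62 − $228.76 = $1,850.86
Federal income tax: $1,850.86 × 0.26 = $481.22
State income tax: $1,850.86 × 0.065 = $120.31
State unemployment insurance (employee share): only $113,571.08 − $113,186.68 = $384.40 of this check is subject → $384.40 × 0.01 = $3.84
Medicare tax: $2,079.62 × 0.0125 = $26.00
Life insurance premium: $117.64
Roth 401(k) contribution: $2,079.62 × 0.05 = $103.98
AD&D insurance premium: $26.71
Total deductions = $103.98 + $124.78 + $481.22 + $120.31 + $3.84 + $26.00 + $117.64 + $103.98 + $26.71 = $1,108.46
Net pay = $2,079.62 − $1,108.46 = $971.16

$971.16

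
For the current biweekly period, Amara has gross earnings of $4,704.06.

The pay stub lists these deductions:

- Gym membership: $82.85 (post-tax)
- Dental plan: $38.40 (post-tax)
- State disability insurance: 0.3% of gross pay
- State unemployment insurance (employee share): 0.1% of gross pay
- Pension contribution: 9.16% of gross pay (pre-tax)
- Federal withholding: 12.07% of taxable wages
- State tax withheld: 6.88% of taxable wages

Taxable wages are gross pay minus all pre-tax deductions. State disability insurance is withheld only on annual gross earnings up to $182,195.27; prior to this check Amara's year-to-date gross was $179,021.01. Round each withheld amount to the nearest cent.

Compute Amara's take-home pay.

$3,327.94

Pension contribution: $4,704.06 × 0.0916 = $430.89
Taxable wages = $4,704.06 − $430.89 = $4,273.17
State tax withheld: $4,273.17 × 0.0688 = $293.99
Federal withholding: $4,273.17 × 0.1207 = $515.77
State unemployment insurance (employee share): $4,704.06 × 0.001 = $4.70
State disability insurance: only $182,195.27 − $179,021.01 = $3,174.26 of this check is subject → $3,174.26 × 0.003 = $9.52
Gym membership: $82.85
Dental plan: $38.40
Total deductions = $430.89 + $293.99 + $515.77 + $4.70 + $9.52 + $82.85 + $38.40 = $1,376.12
Net pay = $4,704.06 − $1,376.12 = $3,327.94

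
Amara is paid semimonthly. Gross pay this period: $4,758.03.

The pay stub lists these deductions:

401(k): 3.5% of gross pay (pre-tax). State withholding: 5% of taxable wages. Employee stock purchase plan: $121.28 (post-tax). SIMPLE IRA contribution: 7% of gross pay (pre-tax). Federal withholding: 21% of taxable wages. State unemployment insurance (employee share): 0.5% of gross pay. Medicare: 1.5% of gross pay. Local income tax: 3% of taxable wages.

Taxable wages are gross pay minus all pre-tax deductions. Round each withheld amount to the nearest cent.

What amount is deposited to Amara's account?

$2,807.06

SIMPLE IRA contribution: $4,758.03 × 0.07 = $333.06
401(k): $4,758.03 × 0.035 = $166.53
Pre-tax total = $333.06 + $166.53 = $499.59
Taxable wages = $4,758.03 − $499.59 = $4,258.44
State withholding: $4,258.44 × 0.05 = $212.92
Federal withholding: $4,258.44 × 0.21 = $894.27
Local income tax: $4,258.44 × 0.03 = $127.75
State unemployment insurance (employee share): $4,758.03 × 0.005 = $23.79
Medicare: $4,758.03 × 0.015 = $71.37
Employee stock purchase plan: $121.28
Total deductions = $333.06 + $166.53 + $212.92 + $894.27 + $127.75 + $23.79 + $71.37 + $121.28 = $1,950.97
Net pay = $4,758.03 − $1,950.97 = $2,807.06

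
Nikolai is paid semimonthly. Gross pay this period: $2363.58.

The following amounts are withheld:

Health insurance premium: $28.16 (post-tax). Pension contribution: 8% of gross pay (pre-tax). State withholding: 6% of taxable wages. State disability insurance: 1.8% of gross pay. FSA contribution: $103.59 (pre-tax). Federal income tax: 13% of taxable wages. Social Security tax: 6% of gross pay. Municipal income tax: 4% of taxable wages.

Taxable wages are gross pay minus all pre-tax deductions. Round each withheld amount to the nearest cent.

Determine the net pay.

Pension contribution: $2363.58 × 0.08 = $189.09
FSA contribution: $103.59
Pre-tax total = $189.09 + $103.59 = $292.68
Taxable wages = $2363.58 − $292.68 = $2070.90
State withholding: $2070.90 × 0.06 = $124.25
Municipal income tax: $2070.90 × 0.04 = $82.84
Federal income tax: $2070.90 × 0.13 = $269.22
Social Security tax: $2363.58 × 0.06 = $141.81
State disability insurance: $2363.58 × 0.018 = $42.54
Health insurance premium: $28.16
Total deductions = $189.09 + $103.59 + $124.25 + $82.84 + $269.22 + $141.81 + $42.54 + $28.16 = $981.50
Net pay = $2363.58 − $981.50 = $1382.08

$1382.08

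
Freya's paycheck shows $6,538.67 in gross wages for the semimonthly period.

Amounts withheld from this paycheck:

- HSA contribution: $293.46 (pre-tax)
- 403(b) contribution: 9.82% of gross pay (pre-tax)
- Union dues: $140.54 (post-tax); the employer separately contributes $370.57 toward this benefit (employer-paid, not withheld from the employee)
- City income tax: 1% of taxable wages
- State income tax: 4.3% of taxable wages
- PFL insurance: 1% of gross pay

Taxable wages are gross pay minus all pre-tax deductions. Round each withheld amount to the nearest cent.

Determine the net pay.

$5,100.22

403(b) contribution: $6,538.67 × 0.0982 = $642.10
HSA contribution: $293.46
Pre-tax total = $642.10 + $293.46 = $935.56
Taxable wages = $6,538.67 − $935.56 = $5,603.11
City income tax: $5,603.11 × 0.01 = $56.03
State income tax: $5,603.11 × 0.043 = $240.93
PFL insurance: $6,538.67 × 0.01 = $65.39
Union dues: $140.54
(Employer's $370.57 toward union dues is not withheld from the employee.)
Total deductions = $642.10 + $293.46 + $56.03 + $240.93 + $65.39 + $140.54 = $1,438.45
Net pay = $6,538.67 − $1,438.45 = $5,100.22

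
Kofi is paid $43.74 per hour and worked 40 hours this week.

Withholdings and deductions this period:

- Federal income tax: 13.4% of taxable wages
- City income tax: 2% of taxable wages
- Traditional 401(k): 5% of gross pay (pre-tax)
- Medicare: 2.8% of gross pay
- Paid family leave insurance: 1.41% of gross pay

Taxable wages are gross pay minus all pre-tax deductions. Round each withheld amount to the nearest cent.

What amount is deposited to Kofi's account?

Gross pay: 40 × $43.74 = $1,749.60
Traditional 401(k): $1,749.60 × 0.05 = $87.48
Taxable wages = $1,749.60 − $87.48 = $1,662.12
Federal income tax: $1,662.12 × 0.134 = $222.72
City income tax: $1,662.12 × 0.02 = $33.24
Medicare: $1,749.60 × 0.028 = $48.99
Paid family leave insurance: $1,749.60 × 0.0141 = $24.67
Total deductions = $87.48 + $222.72 + $33.24 + $48.99 + $24.67 = $417.10
Net pay = $1,749.60 − $417.10 = $1,332.50

$1,332.50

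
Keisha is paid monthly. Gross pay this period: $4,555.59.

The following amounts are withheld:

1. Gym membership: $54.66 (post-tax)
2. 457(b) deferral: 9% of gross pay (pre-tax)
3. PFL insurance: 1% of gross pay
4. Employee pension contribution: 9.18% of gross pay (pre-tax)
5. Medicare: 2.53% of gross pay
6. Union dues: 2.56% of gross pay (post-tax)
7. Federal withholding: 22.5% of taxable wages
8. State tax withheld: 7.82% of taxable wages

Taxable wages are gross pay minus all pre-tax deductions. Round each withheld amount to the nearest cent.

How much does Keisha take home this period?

Employee pension contribution: $4,555.59 × 0.0918 = $418.20
457(b) deferral: $4,555.59 × 0.09 = $410.00
Pre-tax total = $418.20 + $410.00 = $828.20
Taxable wages = $4,555.59 − $828.20 = $3,727.39
State tax withheld: $3,727.39 × 0.0782 = $291.48
Federal withholding: $3,727.39 × 0.225 = $838.66
Medicare: $4,555.59 × 0.0253 = $115.26
PFL insurance: $4,555.59 × 0.01 = $45.56
Union dues: $4,555.59 × 0.0256 = $116.62
Gym membership: $54.66
Total deductions = $418.20 + $410.00 + $291.48 + $838.66 + $115.26 + $45.56 + $116.62 + $54.66 = $2,290.44
Net pay = $4,555.59 − $2,290.44 = $2,265.15

$2,265.15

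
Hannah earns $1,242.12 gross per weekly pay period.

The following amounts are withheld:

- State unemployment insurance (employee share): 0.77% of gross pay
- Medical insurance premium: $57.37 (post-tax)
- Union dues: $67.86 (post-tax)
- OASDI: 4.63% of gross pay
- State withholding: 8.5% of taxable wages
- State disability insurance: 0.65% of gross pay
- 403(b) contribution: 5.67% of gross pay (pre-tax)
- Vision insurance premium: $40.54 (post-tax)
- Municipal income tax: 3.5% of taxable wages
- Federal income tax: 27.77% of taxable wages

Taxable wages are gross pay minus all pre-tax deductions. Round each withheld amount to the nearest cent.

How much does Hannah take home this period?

403(b) contribution: $1,242.12 × 0.0567 = $70.43
Taxable wages = $1,242.12 − $70.43 = $1,171.69
State withholding: $1,171.69 × 0.085 = $99.59
Federal income tax: $1,171.69 × 0.2777 = $325.38
Municipal income tax: $1,171.69 × 0.035 = $41.01
State disability insurance: $1,242.12 × 0.0065 = $8.07
OASDI: $1,242.12 × 0.0463 = $57.51
State unemployment insurance (employee share): $1,242.12 × 0.0077 = $9.56
Medical insurance premium: $57.37
Union dues: $67.86
Vision insurance premium: $40.54
Total deductions = $70.43 + $99.59 + $325.38 + $41.01 + $8.07 + $57.51 + $9.56 + $57.37 + $67.86 + $40.54 = $777.32
Net pay = $1,242.12 − $777.32 = $464.80

$464.80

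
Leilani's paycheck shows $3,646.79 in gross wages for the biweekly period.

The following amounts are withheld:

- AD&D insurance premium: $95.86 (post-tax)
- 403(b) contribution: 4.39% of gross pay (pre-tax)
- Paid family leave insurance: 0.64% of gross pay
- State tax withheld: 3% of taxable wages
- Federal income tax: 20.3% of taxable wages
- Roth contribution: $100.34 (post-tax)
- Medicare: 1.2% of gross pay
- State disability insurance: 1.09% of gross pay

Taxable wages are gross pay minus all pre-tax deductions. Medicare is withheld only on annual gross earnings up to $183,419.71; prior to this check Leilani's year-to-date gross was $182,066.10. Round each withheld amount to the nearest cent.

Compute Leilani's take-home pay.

$2,398.77

403(b) contribution: $3,646.79 × 0.0439 = $160.09
Taxable wages = $3,646.79 − $160.09 = $3,486.70
State tax withheld: $3,486.70 × 0.03 = $104.60
Federal income tax: $3,486.70 × 0.203 = $707.80
Paid family leave insurance: $3,646.79 × 0.0064 = $23.34
Medicare: only $183,419.71 − $182,066.10 = $1,353.61 of this check is subject → $1,353.61 × 0.012 = $16.24
State disability insurance: $3,646.79 × 0.0109 = $39.75
Roth contribution: $100.34
AD&D insurance premium: $95.86
Total deductions = $160.09 + $104.60 + $707.80 + $23.34 + $16.24 + $39.75 + $100.34 + $95.86 = $1,248.02
Net pay = $3,646.79 − $1,248.02 = $2,398.77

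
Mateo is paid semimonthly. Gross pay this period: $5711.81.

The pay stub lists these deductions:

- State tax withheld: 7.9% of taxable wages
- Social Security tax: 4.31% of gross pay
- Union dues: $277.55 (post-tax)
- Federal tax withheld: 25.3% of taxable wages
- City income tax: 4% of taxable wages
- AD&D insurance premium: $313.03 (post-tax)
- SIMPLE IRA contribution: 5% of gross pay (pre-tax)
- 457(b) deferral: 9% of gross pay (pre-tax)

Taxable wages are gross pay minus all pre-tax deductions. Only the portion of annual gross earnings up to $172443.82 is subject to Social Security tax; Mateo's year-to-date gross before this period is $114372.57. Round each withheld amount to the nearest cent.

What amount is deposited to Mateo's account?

457(b) deferral: $5711.81 × 0.09 = $514.06
SIMPLE IRA contribution: $5711.81 × 0.05 = $285.59
Pre-tax total = $514.06 + $285.59 = $799.65
Taxable wages = $5711.81 − $799.65 = $4912.16
Federal tax withheld: $4912.16 × 0.253 = $1242.78
City income tax: $4912.16 × 0.04 = $196.49
State tax withheld: $4912.16 × 0.079 = $388.06
Social Security tax: cap not yet reached, full $5711.81 is subject → $5711.81 × 0.0431 = $246.18
Union dues: $277.55
AD&D insurance premium: $313.03
Total deductions = $514.06 + $285.59 + $1242.78 + $196.49 + $388.06 + $246.18 + $277.55 + $313.03 = $3463.74
Net pay = $5711.81 − $3463.74 = $2248.07

$2248.07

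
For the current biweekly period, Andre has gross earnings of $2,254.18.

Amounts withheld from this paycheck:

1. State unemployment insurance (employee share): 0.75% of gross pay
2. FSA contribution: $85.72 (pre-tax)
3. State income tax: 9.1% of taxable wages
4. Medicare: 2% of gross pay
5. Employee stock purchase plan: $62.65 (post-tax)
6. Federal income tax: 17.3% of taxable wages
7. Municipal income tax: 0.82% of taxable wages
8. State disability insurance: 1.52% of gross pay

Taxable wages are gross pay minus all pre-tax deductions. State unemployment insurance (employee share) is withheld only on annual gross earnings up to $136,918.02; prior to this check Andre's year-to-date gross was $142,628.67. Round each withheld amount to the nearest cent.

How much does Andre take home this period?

FSA contribution: $85.72
Taxable wages = $2,254.18 − $85.72 = $2,168.46
Federal income tax: $2,168.46 × 0.173 = $375.14
State income tax: $2,168.46 × 0.091 = $197.33
Municipal income tax: $2,168.46 × 0.0082 = $17.78
State unemployment insurance (employee share): annual cap $136,918.02 already reached (YTD $142,628.67), so $0.00
State disability insurance: $2,254.18 × 0.0152 = $34.26
Medicare: $2,254.18 × 0.02 = $45.08
Employee stock purchase plan: $62.65
Total deductions = $85.72 + $375.14 + $197.33 + $17.78 + $0.00 + $34.26 + $45.08 + $62.65 = $817.96
Net pay = $2,254.18 − $817.96 = $1,436.22

$1,436.22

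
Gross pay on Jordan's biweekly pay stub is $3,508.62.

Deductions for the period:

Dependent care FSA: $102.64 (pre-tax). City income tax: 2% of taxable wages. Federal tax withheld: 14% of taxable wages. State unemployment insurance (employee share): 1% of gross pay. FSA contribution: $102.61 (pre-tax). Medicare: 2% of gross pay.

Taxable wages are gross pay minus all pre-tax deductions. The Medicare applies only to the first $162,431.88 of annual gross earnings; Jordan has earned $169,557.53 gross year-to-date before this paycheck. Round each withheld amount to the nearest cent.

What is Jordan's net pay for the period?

$2,739.74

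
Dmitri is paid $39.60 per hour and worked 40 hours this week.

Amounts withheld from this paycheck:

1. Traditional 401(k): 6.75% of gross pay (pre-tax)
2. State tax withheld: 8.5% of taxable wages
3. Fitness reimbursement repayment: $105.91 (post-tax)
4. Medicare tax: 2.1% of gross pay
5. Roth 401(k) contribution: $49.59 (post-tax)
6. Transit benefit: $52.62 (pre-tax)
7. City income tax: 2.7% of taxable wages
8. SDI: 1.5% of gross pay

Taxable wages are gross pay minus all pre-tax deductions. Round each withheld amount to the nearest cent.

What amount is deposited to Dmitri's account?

Gross pay: 40 × $39.60 = $1,584.00
Traditional 401(k): $1,584.00 × 0.0675 = $106.92
Transit benefit: $52.62
Pre-tax total = $106.92 + $52.62 = $159.54
Taxable wages = $1,584.00 − $159.54 = $1,424.46
State tax withheld: $1,424.46 × 0.085 = $121.08
City income tax: $1,424.46 × 0.027 = $38.46
Medicare tax: $1,584.00 × 0.021 = $33.26
SDI: $1,584.00 × 0.015 = $23.76
Roth 401(k) contribution: $49.59
Fitness reimbursement repayment: $105.91
Total deductions = $106.92 + $52.62 + $121.08 + $38.46 + $33.26 + $23.76 + $49.59 + $105.91 = $531.60
Net pay = $1,584.00 − $531.60 = $1,052.40

$1,052.40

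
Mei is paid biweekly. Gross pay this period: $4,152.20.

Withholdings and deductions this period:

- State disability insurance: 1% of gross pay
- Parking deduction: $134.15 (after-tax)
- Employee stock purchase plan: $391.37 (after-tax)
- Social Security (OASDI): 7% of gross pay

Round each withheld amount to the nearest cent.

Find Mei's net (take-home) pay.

Social Security (OASDI): $4,152.20 × 0.07 = $290.65
State disability insurance: $4,152.20 × 0.01 = $41.52
Parking deduction: $134.15
Employee stock purchase plan: $391.37
Total deductions = $290.65 + $41.52 + $134.15 + $391.37 = $857.69
Net pay = $4,152.20 − $857.69 = $3,294.51

$3,294.51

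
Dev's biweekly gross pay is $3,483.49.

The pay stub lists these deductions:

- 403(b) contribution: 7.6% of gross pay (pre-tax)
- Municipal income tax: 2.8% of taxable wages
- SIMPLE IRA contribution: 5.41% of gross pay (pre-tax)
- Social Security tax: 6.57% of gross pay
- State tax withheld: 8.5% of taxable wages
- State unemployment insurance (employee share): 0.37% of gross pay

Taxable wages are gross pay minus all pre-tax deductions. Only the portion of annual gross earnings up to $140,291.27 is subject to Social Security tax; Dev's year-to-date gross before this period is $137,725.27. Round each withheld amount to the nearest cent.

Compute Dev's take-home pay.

$2,506.38

403(b) contribution: $3,483.49 × 0.076 = $264.75
SIMPLE IRA contribution: $3,483.49 × 0.0541 = $188.46
Pre-tax total = $264.75 + $188.46 = $453.21
Taxable wages = $3,483.49 − $453.21 = $3,030.28
State tax withheld: $3,030.28 × 0.085 = $257.57
Municipal income tax: $3,030.28 × 0.028 = $84.85
Social Security tax: only $140,291.27 − $137,725.27 = $2,566.00 of this check is subject → $2,566.00 × 0.0657 = $168.59
State unemployment insurance (employee share): $3,483.49 × 0.0037 = $12.89
Total deductions = $264.75 + $188.46 + $257.57 + $84.85 + $168.59 + $12.89 = $977.11
Net pay = $3,483.49 − $977.11 = $2,506.38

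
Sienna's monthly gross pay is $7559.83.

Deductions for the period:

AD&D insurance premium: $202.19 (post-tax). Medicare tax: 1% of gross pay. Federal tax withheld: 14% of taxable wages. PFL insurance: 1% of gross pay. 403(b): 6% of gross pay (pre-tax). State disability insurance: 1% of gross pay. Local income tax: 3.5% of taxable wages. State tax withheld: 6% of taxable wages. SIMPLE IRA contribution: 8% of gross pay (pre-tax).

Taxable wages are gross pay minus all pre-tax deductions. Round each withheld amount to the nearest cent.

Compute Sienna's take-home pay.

$4544.62

403(b): $7559.83 × 0.06 = $453.59
SIMPLE IRA contribution: $7559.83 × 0.08 = $604.79
Pre-tax total = $453.59 + $604.79 = $1058.38
Taxable wages = $7559.83 − $1058.38 = $6501.45
Local income tax: $6501.45 × 0.035 = $227.55
State tax withheld: $6501.45 × 0.06 = $390.09
Federal tax withheld: $6501.45 × 0.14 = $910.20
State disability insurance: $7559.83 × 0.01 = $75.60
PFL insurance: $7559.83 × 0.01 = $75.60
Medicare tax: $7559.83 × 0.01 = $75.60
AD&D insurance premium: $202.19
Total deductions = $453.59 + $604.79 + $227.55 + $390.09 + $910.20 + $75.60 + $75.60 + $75.60 + $202.19 = $3015.21
Net pay = $7559.83 − $3015.21 = $4544.62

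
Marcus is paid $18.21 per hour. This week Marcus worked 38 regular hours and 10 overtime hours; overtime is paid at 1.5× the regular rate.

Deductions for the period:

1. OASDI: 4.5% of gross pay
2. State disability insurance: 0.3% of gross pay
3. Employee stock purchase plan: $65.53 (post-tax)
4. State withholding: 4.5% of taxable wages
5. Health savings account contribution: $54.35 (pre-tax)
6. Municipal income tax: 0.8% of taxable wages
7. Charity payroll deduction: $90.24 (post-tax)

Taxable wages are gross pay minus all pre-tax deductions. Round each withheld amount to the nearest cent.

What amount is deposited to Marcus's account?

$660.40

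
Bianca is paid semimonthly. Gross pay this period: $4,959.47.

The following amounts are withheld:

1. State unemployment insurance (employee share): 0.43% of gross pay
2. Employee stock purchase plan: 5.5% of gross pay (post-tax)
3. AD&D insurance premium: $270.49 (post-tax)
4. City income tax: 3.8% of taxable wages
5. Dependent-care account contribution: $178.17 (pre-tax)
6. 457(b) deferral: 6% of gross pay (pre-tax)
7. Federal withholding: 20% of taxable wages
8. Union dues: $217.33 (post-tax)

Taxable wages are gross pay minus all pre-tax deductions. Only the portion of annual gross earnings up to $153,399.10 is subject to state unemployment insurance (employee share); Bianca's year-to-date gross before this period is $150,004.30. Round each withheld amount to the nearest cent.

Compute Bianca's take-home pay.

Dependent-care account contribution: $178.17
457(b) deferral: $4,959.47 × 0.06 = $297.57
Pre-tax total = $178.17 + $297.57 = $475.74
Taxable wages = $4,959.47 − $475.74 = $4,483.73
Federal withholding: $4,483.73 × 0.2 = $896.75
City income tax: $4,483.73 × 0.038 = $170.38
State unemployment insurance (employee share): only $153,399.10 − $150,004.30 = $3,394.80 of this check is subject → $3,394.80 × 0.0043 = $14.60
Employee stock purchase plan: $4,959.47 × 0.055 = $272.77
AD&D insurance premium: $270.49
Union dues: $217.33
Total deductions = $178.17 + $297.57 + $896.75 + $170.38 + $14.60 + $272.77 + $270.49 + $217.33 = $2,318.06
Net pay = $4,959.47 − $2,318.06 = $2,641.41

$2,641.41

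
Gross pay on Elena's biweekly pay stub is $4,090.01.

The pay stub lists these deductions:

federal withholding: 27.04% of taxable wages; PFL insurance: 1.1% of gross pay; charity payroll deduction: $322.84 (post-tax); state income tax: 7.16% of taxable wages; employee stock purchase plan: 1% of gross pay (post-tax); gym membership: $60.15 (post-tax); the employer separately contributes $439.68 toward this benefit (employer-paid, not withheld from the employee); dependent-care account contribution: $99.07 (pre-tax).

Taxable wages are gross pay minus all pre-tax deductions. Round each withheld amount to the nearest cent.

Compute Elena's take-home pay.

Dependent-care account contribution: $99.07
Taxable wages = $4,090.01 − $99.07 = $3,990.94
State income tax: $3,990.94 × 0.0716 = $285.75
Federal withholding: $3,990.94 × 0.2704 = $1,079.15
PFL insurance: $4,090.01 × 0.011 = $44.99
Employee stock purchase plan: $4,090.01 × 0.01 = $40.90
Charity payroll deduction: $322.84
Gym membership: $60.15
(Employer's $439.68 toward gym membership is not withheld from the employee.)
Total deductions = $99.07 + $285.75 + $1,079.15 + $44.99 + $40.90 + $322.84 + $60.15 = $1,932.85
Net pay = $4,090.01 − $1,932.85 = $2,157.16

$2,157.16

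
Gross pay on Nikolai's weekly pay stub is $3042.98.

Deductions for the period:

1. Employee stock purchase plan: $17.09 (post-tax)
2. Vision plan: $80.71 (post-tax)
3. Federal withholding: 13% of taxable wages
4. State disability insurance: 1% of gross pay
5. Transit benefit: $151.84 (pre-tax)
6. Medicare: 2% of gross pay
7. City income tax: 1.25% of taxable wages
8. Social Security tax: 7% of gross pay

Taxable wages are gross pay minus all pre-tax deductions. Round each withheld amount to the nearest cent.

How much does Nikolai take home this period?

$2077.05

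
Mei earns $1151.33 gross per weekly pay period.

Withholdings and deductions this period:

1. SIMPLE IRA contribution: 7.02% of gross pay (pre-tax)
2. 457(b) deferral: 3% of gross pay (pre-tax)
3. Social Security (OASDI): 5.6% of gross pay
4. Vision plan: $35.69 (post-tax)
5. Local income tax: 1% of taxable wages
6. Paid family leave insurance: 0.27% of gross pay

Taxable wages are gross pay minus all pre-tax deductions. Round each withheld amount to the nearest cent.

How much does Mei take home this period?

$922.34

457(b) deferral: $1151.33 × 0.03 = $34.54
SIMPLE IRA contribution: $1151.33 × 0.0702 = $80.82
Pre-tax total = $34.54 + $80.82 = $115.36
Taxable wages = $1151.33 − $115.36 = $1035.97
Local income tax: $1035.97 × 0.01 = $10.36
Paid family leave insurance: $1151.33 × 0.0027 = $3.11
Social Security (OASDI): $1151.33 × 0.056 = $64.47
Vision plan: $35.69
Total deductions = $34.54 + $80.82 + $10.36 + $3.11 + $64.47 + $35.69 = $228.99
Net pay = $1151.33 − $228.99 = $922.34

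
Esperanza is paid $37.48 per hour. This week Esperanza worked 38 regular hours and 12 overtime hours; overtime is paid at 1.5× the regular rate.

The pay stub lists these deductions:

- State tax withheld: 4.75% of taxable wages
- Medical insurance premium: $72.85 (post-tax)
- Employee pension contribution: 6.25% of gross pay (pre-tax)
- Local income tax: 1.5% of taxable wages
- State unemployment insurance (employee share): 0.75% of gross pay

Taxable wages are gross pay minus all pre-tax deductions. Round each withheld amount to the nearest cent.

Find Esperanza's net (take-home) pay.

Regular pay: 38 × $37.48 = $1,424.24
Overtime pay: 12 × $37.48 × 1.5 = $674.64
Gross pay = $1,424.24 + $674.64 = $2,098.88
Employee pension contribution: $2,098.88 × 0.0625 = $131.18
Taxable wages = $2,098.88 − $131.18 = $1,967.70
Local income tax: $1,967.70 × 0.015 = $29.52
State tax withheld: $1,967.70 × 0.0475 = $93.47
State unemployment insurance (employee share): $2,098.88 × 0.0075 = $15.74
Medical insurance premium: $72.85
Total deductions = $131.18 + $29.52 + $93.47 + $15.74 + $72.85 = $342.76
Net pay = $2,098.88 − $342.76 = $1,756.12

$1,756.12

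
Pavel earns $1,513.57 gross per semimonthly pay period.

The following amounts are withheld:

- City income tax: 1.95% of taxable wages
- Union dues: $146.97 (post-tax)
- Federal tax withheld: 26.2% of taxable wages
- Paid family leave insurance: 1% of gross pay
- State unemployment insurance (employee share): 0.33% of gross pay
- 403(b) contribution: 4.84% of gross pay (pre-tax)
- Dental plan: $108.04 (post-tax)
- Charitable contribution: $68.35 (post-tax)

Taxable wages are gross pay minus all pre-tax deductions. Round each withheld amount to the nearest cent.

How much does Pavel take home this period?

$691.37

403(b) contribution: $1,513.57 × 0.0484 = $73.26
Taxable wages = $1,513.57 − $73.26 = $1,440.31
City income tax: $1,440.31 × 0.0195 = $28.09
Federal tax withheld: $1,440.31 × 0.262 = $377.36
State unemployment insurance (employee share): $1,513.57 × 0.0033 = $4.99
Paid family leave insurance: $1,513.57 × 0.01 = $15.14
Charitable contribution: $68.35
Union dues: $146.97
Dental plan: $108.04
Total deductions = $73.26 + $28.09 + $377.36 + $4.99 + $15.14 + $68.35 + $146.97 + $108.04 = $822.20
Net pay = $1,513.57 − $822.20 = $691.37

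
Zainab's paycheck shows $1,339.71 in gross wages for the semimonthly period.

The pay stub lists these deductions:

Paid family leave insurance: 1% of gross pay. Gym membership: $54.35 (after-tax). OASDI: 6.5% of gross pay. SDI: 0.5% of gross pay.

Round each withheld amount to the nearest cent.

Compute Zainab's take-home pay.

Paid family leave insurance: $1,339.71 × 0.01 = $13.40
OASDI: $1,339.71 × 0.065 = $87.08
SDI: $1,339.71 × 0.005 = $6.70
Gym membership: $54.35
Total deductions = $13.40 + $87.08 + $6.70 + $54.35 = $161.53
Net pay = $1,339.71 − $161.53 = $1,178.18

$1,178.18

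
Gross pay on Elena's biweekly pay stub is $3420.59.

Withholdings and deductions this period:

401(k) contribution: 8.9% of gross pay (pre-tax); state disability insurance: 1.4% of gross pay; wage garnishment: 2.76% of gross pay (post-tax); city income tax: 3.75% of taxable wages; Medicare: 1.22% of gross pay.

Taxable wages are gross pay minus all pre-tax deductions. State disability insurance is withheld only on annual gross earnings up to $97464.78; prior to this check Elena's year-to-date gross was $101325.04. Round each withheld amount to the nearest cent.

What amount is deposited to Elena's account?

$2863.16

401(k) contribution: $3420.59 × 0.089 = $304.43
Taxable wages = $3420.59 − $304.43 = $3116.16
City income tax: $3116.16 × 0.0375 = $116.86
Medicare: $3420.59 × 0.0122 = $41.73
State disability insurance: annual cap $97464.78 already reached (YTD $101325.04), so $0.00
Wage garnishment: $3420.59 × 0.0276 = $94.41
Total deductions = $304.43 + $116.86 + $41.73 + $0.00 + $94.41 = $557.43
Net pay = $3420.59 − $557.43 = $2863.16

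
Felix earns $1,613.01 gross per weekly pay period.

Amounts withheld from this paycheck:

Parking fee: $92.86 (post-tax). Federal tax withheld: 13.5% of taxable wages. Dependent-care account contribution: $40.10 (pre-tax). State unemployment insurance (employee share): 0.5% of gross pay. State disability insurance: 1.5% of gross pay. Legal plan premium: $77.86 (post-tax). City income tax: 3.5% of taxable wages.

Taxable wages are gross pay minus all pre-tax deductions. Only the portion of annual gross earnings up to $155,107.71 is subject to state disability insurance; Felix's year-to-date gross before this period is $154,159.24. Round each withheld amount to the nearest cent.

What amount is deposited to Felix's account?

$1,112.50

Dependent-care account contribution: $40.10
Taxable wages = $1,613.01 − $40.10 = $1,572.91
Federal tax withheld: $1,572.91 × 0.135 = $212.34
City income tax: $1,572.91 × 0.035 = $55.05
State disability insurance: only $155,107.71 − $154,159.24 = $948.47 of this check is subject → $948.47 × 0.015 = $14.23
State unemployment insurance (employee share): $1,613.01 × 0.005 = $8.07
Legal plan premium: $77.86
Parking fee: $92.86
Total deductions = $40.10 + $212.34 + $55.05 + $14.23 + $8.07 + $77.86 + $92.86 = $500.51
Net pay = $1,613.01 − $500.51 = $1,112.50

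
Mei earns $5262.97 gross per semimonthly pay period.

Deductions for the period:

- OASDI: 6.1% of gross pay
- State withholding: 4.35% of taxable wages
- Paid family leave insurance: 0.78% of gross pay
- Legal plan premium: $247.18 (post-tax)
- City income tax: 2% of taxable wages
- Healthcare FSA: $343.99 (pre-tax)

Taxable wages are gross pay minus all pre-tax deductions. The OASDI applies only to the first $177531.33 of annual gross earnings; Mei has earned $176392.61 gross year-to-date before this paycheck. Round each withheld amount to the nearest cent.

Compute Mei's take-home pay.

$4248.93

Healthcare FSA: $343.99
Taxable wages = $5262.97 − $343.99 = $4918.98
City income tax: $4918.98 × 0.02 = $98.38
State withholding: $4918.98 × 0.0435 = $213.98
OASDI: only $177531.33 − $176392.61 = $1138.72 of this check is subject → $1138.72 × 0.061 = $69.46
Paid family leave insurance: $5262.97 × 0.0078 = $41.05
Legal plan premium: $247.18
Total deductions = $343.99 + $98.38 + $213.98 + $69.46 + $41.05 + $247.18 = $1014.04
Net pay = $5262.97 − $1014.04 = $4248.93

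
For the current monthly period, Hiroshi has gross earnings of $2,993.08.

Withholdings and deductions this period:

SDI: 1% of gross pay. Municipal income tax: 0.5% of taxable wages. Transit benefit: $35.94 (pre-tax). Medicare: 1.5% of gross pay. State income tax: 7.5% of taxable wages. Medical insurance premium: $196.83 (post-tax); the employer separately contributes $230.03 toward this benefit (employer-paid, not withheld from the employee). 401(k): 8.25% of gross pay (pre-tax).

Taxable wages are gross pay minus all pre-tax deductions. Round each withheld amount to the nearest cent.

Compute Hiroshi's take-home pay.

$2,221.73

401(k): $2,993.08 × 0.0825 = $246.93
Transit benefit: $35.94
Pre-tax total = $246.93 + $35.94 = $282.87
Taxable wages = $2,993.08 − $282.87 = $2,710.21
Municipal income tax: $2,710.21 × 0.005 = $13.55
State income tax: $2,710.21 × 0.075 = $203.27
Medicare: $2,993.08 × 0.015 = $44.90
SDI: $2,993.08 × 0.01 = $29.93
Medical insurance premium: $196.83
(Employer's $230.03 toward medical insurance premium is not withheld from the employee.)
Total deductions = $246.93 + $35.94 + $13.55 + $203.27 + $44.90 + $29.93 + $196.83 = $771.35
Net pay = $2,993.08 − $771.35 = $2,221.73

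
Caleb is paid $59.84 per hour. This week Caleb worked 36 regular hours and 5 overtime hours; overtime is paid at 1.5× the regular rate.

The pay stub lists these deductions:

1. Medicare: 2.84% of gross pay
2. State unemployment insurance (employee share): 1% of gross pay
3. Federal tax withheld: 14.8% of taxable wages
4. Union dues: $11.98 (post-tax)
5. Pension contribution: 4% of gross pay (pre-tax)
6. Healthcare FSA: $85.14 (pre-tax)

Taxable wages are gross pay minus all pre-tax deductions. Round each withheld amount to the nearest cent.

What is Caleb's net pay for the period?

Regular pay: 36 × $59.84 = $2,154.24
Overtime pay: 5 × $59.84 × 1.5 = $448.80
Gross pay = $2,154.24 + $448.80 = $2,603.04
Healthcare FSA: $85.14
Pension contribution: $2,603.04 × 0.04 = $104.12
Pre-tax total = $85.14 + $104.12 = $189.26
Taxable wages = $2,603.04 − $189.26 = $2,413.78
Federal tax withheld: $2,413.78 × 0.148 = $357.24
State unemployment insurance (employee share): $2,603.04 × 0.01 = $26.03
Medicare: $2,603.04 × 0.0284 = $73.93
Union dues: $11.98
Total deductions = $85.14 + $104.12 + $357.24 + $26.03 + $73.93 + $11.98 = $658.44
Net pay = $2,603.04 − $658.44 = $1,944.60

$1,944.60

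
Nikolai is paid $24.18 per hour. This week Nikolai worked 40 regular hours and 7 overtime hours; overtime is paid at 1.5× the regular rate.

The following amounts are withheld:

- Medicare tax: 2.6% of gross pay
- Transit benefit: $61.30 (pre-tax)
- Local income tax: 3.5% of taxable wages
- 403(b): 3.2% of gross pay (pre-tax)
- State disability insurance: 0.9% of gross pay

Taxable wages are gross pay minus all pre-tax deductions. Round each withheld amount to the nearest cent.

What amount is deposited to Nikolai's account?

Regular pay: 40 × $24.18 = $967.20
Overtime pay: 7 × $24.18 × 1.5 = $253.89
Gross pay = $967.20 + $253.89 = $1,221.09
Transit benefit: $61.30
403(b): $1,221.09 × 0.032 = $39.07
Pre-tax total = $61.30 + $39.07 = $100.37
Taxable wages = $1,221.09 − $100.37 = $1,120.72
Local income tax: $1,120.72 × 0.035 = $39.23
State disability insurance: $1,221.09 × 0.009 = $10.99
Medicare tax: $1,221.09 × 0.026 = $31.75
Total deductions = $61.30 + $39.07 + $39.23 + $10.99 + $31.75 = $182.34
Net pay = $1,221.09 − $182.34 = $1,038.75

$1,038.75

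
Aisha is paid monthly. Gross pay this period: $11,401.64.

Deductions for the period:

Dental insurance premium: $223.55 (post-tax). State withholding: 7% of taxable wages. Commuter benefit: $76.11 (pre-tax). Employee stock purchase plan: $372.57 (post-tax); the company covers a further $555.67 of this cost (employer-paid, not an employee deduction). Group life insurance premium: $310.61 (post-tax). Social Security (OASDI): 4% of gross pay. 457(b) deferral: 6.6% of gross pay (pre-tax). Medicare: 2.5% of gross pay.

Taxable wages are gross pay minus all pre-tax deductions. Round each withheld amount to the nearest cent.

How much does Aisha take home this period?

Commuter benefit: $76.11
457(b) deferral: $11,401.64 × 0.066 = $752.51
Pre-tax total = $76.11 + $752.51 = $828.62
Taxable wages = $11,401.64 − $828.62 = $10,573.02
State withholding: $10,573.02 × 0.07 = $740.11
Medicare: $11,401.64 × 0.025 = $285.04
Social Security (OASDI): $11,401.64 × 0.04 = $456.07
Dental insurance premium: $223.55
Employee stock purchase plan: $372.57
Group life insurance premium: $310.61
(Employer's $555.67 toward employee stock purchase plan is not withheld from the employee.)
Total deductions = $76.11 + $752.51 + $740.11 + $285.04 + $456.07 + $223.55 + $372.57 + $310.61 = $3,216.57
Net pay = $11,401.64 − $3,216.57 = $8,185.07

$8,185.07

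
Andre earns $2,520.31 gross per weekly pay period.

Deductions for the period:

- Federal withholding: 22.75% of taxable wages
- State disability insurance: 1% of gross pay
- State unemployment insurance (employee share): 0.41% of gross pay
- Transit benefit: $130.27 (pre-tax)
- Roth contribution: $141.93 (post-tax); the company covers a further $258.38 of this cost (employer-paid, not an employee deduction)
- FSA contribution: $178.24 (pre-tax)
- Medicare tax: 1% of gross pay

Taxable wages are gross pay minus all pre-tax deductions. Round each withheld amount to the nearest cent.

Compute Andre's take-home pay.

FSA contribution: $178.24
Transit benefit: $130.27
Pre-tax total = $178.24 + $130.27 = $308.51
Taxable wages = $2,520.31 − $308.51 = $2,211.80
Federal withholding: $2,211.80 × 0.2275 = $503.18
Medicare tax: $2,520.31 × 0.01 = $25.20
State unemployment insurance (employee share): $2,520.31 × 0.0041 = $10.33
State disability insurance: $2,520.31 × 0.01 = $25.20
Roth contribution: $141.93
(Employer's $258.38 toward Roth contribution is not withheld from the employee.)
Total deductions = $178.24 + $130.27 + $503.18 + $25.20 + $10.33 + $25.20 + $141.93 = $1,014.35
Net pay = $2,520.31 − $1,014.35 = $1,505.96

$1,505.96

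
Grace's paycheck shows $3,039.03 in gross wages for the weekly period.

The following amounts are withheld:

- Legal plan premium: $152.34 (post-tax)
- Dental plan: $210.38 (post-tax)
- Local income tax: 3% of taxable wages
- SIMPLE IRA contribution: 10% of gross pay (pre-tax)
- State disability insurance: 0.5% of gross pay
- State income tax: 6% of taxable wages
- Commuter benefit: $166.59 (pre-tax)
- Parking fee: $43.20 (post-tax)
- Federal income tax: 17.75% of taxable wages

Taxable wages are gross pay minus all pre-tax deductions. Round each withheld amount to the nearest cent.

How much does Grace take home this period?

$1,460.33

Commuter benefit: $166.59
SIMPLE IRA contribution: $3,039.03 × 0.1 = $303.90
Pre-tax total = $166.59 + $303.90 = $470.49
Taxable wages = $3,039.03 − $470.49 = $2,568.54
State income tax: $2,568.54 × 0.06 = $154.11
Federal income tax: $2,568.54 × 0.1775 = $455.92
Local income tax: $2,568.54 × 0.03 = $77.06
State disability insurance: $3,039.03 × 0.005 = $15.20
Legal plan premium: $152.34
Dental plan: $210.38
Parking fee: $43.20
Total deductions = $166.59 + $303.90 + $154.11 + $455.92 + $77.06 + $15.20 + $152.34 + $210.38 + $43.20 = $1,578.70
Net pay = $3,039.03 − $1,578.70 = $1,460.33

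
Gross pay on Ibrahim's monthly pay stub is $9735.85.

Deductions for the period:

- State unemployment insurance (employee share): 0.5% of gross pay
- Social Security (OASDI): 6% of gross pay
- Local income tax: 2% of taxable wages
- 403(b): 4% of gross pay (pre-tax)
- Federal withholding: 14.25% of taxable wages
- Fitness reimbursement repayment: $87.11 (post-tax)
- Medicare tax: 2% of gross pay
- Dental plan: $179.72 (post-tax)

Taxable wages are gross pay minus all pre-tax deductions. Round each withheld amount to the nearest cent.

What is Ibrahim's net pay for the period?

$6733.25

403(b): $9735.85 × 0.04 = $389.43
Taxable wages = $9735.85 − $389.43 = $9346.42
Local income tax: $9346.42 × 0.02 = $186.93
Federal withholding: $9346.42 × 0.1425 = $1331.86
Medicare tax: $9735.85 × 0.02 = $194.72
Social Security (OASDI): $9735.85 × 0.06 = $584.15
State unemployment insurance (employee share): $9735.85 × 0.005 = $48.68
Fitness reimbursement repayment: $87.11
Dental plan: $179.72
Total deductions = $389.43 + $186.93 + $1331.86 + $194.72 + $584.15 + $48.68 + $87.11 + $179.72 = $3002.60
Net pay = $9735.85 − $3002.60 = $6733.25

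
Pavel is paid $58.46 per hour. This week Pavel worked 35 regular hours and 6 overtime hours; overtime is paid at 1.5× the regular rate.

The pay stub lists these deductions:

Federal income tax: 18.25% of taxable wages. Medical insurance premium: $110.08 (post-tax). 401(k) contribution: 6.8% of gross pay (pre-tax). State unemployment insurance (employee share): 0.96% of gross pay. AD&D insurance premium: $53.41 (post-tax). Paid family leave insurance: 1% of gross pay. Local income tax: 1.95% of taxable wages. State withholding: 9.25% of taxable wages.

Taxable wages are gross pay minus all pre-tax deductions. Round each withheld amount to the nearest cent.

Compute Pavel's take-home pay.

Regular pay: 35 × $58.46 = $2,046.10
Overtime pay: 6 × $58.46 × 1.5 = $526.14
Gross pay = $2,046.10 + $526.14 = $2,572.24
401(k) contribution: $2,572.24 × 0.068 = $174.91
Taxable wages = $2,572.24 − $174.91 = $2,397.33
State withholding: $2,397.33 × 0.0925 = $221.75
Federal income tax: $2,397.33 × 0.1825 = $437.51
Local income tax: $2,397.33 × 0.0195 = $46.75
State unemployment insurance (employee share): $2,572.24 × 0.0096 = $24.69
Paid family leave insurance: $2,572.24 × 0.01 = $25.72
AD&D insurance premium: $53.41
Medical insurance premium: $110.08
Total deductions = $174.91 + $221.75 + $437.51 + $46.75 + $24.69 + $25.72 + $53.41 + $110.08 = $1,094.82
Net pay = $2,572.24 − $1,094.82 = $1,477.42

$1,477.42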